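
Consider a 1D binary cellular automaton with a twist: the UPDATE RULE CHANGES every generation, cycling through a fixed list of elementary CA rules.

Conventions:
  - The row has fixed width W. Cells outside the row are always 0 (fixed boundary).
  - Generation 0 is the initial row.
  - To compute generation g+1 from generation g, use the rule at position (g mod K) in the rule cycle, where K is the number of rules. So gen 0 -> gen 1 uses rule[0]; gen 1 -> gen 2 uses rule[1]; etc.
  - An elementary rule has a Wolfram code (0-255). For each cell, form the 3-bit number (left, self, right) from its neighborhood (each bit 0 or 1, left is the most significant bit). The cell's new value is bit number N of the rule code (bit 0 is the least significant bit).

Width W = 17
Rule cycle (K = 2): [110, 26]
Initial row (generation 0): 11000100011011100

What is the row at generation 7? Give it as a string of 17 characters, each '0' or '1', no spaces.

Gen 0: 11000100011011100
Gen 1 (rule 110): 11001100111110100
Gen 2 (rule 26): 10111011100000010
Gen 3 (rule 110): 11101110100000110
Gen 4 (rule 26): 10001000010001101
Gen 5 (rule 110): 10011000110011111
Gen 6 (rule 26): 01110101101110000
Gen 7 (rule 110): 11011111111010000

Answer: 11011111111010000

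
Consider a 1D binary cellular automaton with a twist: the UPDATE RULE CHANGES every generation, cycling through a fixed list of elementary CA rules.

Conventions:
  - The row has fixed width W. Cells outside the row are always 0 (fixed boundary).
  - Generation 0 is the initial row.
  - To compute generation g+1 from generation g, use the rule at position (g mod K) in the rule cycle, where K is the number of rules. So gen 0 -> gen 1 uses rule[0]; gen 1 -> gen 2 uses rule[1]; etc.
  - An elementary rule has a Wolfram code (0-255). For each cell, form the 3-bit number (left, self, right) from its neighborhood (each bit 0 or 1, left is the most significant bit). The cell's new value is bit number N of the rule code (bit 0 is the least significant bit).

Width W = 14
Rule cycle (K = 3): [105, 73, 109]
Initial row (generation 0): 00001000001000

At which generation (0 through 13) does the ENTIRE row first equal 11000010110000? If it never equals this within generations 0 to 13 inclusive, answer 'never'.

Gen 0: 00001000001000
Gen 1 (rule 105): 11100011100011
Gen 2 (rule 73): 10101010101011
Gen 3 (rule 109): 11111111111111
Gen 4 (rule 105): 10000000000001
Gen 5 (rule 73): 00111111111100
Gen 6 (rule 109): 10100000000101
Gen 7 (rule 105): 01001111110010
Gen 8 (rule 73): 00001000010000
Gen 9 (rule 109): 11101011010111
Gen 10 (rule 105): 10110111101101
Gen 11 (rule 73): 00110100101100
Gen 12 (rule 109): 10111100111101
Gen 13 (rule 105): 01100100100110

Answer: never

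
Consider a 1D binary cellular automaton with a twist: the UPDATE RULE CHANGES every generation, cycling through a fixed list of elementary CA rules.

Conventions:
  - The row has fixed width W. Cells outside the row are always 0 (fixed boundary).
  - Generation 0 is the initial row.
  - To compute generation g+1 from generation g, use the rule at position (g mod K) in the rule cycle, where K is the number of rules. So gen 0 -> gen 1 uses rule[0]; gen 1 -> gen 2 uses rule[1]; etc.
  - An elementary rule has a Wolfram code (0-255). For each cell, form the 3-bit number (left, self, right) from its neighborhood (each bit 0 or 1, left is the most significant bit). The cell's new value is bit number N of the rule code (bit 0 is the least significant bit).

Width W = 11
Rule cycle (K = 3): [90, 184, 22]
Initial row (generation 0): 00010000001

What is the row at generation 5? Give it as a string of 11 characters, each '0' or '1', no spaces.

Gen 0: 00010000001
Gen 1 (rule 90): 00101000010
Gen 2 (rule 184): 00010100001
Gen 3 (rule 22): 00110110011
Gen 4 (rule 90): 01110111111
Gen 5 (rule 184): 01101111110

Answer: 01101111110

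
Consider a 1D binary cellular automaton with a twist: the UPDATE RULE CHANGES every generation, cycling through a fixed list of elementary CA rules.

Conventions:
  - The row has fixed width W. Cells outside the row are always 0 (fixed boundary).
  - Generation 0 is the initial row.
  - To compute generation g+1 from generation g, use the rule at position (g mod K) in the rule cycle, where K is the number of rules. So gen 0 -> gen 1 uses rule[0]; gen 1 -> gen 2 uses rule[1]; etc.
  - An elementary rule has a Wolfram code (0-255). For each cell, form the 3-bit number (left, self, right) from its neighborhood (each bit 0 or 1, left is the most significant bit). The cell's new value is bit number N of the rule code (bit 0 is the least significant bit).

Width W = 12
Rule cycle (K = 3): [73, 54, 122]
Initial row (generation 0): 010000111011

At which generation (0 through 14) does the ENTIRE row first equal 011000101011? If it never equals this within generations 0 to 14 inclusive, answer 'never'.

Gen 0: 010000111011
Gen 1 (rule 73): 000110101011
Gen 2 (rule 54): 001001111100
Gen 3 (rule 122): 010111000110
Gen 4 (rule 73): 000101010110
Gen 5 (rule 54): 001111111001
Gen 6 (rule 122): 011000001110
Gen 7 (rule 73): 011011101010
Gen 8 (rule 54): 100100011111
Gen 9 (rule 122): 011010110001
Gen 10 (rule 73): 011000110100
Gen 11 (rule 54): 100101001110
Gen 12 (rule 122): 011010111011
Gen 13 (rule 73): 011000101011
Gen 14 (rule 54): 100101111100

Answer: 13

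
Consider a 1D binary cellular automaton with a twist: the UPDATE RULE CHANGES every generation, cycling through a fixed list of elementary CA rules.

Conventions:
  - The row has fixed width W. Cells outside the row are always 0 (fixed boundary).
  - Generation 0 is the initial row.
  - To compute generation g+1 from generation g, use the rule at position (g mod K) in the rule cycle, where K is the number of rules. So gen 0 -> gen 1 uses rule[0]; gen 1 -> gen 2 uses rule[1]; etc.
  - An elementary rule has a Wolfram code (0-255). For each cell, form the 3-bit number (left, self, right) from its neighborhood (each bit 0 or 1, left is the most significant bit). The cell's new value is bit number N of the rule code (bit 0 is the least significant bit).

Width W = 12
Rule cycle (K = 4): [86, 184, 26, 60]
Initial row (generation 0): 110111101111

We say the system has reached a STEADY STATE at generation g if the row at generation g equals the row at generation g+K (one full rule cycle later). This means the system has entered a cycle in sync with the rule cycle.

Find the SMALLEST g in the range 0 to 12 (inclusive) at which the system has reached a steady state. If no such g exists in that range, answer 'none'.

Gen 0: 110111101111
Gen 1 (rule 86): 010000100001
Gen 2 (rule 184): 001000010000
Gen 3 (rule 26): 010100101000
Gen 4 (rule 60): 011110111100
Gen 5 (rule 86): 100010000110
Gen 6 (rule 184): 010001000101
Gen 7 (rule 26): 101010101000
Gen 8 (rule 60): 111111111100
Gen 9 (rule 86): 000000000110
Gen 10 (rule 184): 000000000101
Gen 11 (rule 26): 000000001000
Gen 12 (rule 60): 000000001100
Gen 13 (rule 86): 000000010110
Gen 14 (rule 184): 000000001101
Gen 15 (rule 26): 000000011000
Gen 16 (rule 60): 000000010100

Answer: none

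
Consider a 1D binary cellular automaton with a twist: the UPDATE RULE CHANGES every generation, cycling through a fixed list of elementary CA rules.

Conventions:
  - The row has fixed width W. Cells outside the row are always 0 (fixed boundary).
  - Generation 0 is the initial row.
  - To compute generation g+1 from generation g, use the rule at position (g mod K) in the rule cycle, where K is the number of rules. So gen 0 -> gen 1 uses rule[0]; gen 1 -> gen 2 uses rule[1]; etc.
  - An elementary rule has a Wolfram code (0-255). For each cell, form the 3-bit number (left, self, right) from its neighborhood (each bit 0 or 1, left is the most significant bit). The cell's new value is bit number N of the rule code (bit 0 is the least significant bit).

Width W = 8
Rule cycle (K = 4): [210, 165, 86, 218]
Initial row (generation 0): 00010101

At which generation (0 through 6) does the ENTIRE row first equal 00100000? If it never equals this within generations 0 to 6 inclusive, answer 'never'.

Gen 0: 00010101
Gen 1 (rule 210): 00100000
Gen 2 (rule 165): 10101111
Gen 3 (rule 86): 10100001
Gen 4 (rule 218): 00010010
Gen 5 (rule 210): 00101101
Gen 6 (rule 165): 10110011

Answer: 1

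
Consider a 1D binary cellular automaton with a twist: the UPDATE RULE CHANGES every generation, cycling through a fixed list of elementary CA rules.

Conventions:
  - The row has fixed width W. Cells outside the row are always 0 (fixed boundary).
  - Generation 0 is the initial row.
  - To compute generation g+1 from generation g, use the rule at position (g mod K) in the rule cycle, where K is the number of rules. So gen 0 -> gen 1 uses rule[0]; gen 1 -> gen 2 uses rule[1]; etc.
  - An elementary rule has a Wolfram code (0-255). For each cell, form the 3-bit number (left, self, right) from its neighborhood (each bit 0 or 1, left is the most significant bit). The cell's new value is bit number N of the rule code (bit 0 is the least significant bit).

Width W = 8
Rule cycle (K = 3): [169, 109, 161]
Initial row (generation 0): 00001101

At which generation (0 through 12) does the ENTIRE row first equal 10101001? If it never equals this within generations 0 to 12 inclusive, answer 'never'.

Gen 0: 00001101
Gen 1 (rule 169): 11101010
Gen 2 (rule 109): 10111110
Gen 3 (rule 161): 01011100
Gen 4 (rule 169): 00111001
Gen 5 (rule 109): 10101001
Gen 6 (rule 161): 01010000
Gen 7 (rule 169): 00100111
Gen 8 (rule 109): 10100101
Gen 9 (rule 161): 01000010
Gen 10 (rule 169): 00011000
Gen 11 (rule 109): 11011011
Gen 12 (rule 161): 00100100

Answer: 5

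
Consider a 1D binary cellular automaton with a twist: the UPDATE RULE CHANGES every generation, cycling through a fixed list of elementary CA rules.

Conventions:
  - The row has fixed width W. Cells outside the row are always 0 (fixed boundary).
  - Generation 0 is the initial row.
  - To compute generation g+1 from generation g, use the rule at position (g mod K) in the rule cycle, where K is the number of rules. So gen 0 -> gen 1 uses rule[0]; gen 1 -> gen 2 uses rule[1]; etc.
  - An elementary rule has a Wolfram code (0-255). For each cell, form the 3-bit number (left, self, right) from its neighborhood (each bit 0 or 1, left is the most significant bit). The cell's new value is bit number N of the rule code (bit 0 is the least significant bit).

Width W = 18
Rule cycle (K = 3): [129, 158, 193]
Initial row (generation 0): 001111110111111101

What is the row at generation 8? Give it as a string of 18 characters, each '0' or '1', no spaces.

Answer: 110000000000001110

Derivation:
Gen 0: 001111110111111101
Gen 1 (rule 129): 100111100011111000
Gen 2 (rule 158): 111111010111110100
Gen 3 (rule 193): 011111000011110001
Gen 4 (rule 129): 001110011001100100
Gen 5 (rule 158): 011101110111011110
Gen 6 (rule 193): 001100110011001110
Gen 7 (rule 129): 100000000000000100
Gen 8 (rule 158): 110000000000001110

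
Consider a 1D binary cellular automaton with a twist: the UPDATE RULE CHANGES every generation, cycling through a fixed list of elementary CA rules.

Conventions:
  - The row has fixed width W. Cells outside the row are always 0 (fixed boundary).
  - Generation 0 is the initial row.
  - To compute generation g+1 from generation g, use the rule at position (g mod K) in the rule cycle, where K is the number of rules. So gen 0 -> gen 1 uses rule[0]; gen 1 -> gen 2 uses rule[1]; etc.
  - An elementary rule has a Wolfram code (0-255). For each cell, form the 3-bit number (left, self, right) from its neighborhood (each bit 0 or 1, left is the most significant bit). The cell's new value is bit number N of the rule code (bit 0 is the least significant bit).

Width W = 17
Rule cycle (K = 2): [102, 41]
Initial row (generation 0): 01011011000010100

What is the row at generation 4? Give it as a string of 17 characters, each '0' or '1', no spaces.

Gen 0: 01011011000010100
Gen 1 (rule 102): 11101101000111100
Gen 2 (rule 41): 10011010010100001
Gen 3 (rule 102): 10101110111100011
Gen 4 (rule 41): 01011001100001010

Answer: 01011001100001010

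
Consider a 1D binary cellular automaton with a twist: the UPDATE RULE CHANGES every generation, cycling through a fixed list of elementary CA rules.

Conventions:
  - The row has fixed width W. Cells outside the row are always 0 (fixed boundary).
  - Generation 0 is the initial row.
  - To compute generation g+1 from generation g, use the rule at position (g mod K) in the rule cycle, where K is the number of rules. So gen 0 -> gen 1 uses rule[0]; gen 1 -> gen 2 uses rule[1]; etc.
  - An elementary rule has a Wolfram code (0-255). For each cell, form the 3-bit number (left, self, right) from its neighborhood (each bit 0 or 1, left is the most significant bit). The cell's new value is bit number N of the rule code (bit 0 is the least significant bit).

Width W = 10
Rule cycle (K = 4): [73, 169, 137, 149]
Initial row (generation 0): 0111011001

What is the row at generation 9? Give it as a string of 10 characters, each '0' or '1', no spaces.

Gen 0: 0111011001
Gen 1 (rule 73): 0101011000
Gen 2 (rule 169): 0010110011
Gen 3 (rule 137): 1000100010
Gen 4 (rule 149): 1110111011
Gen 5 (rule 73): 1010101011
Gen 6 (rule 169): 0101010110
Gen 7 (rule 137): 0000000100
Gen 8 (rule 149): 1111110111
Gen 9 (rule 73): 1000010101

Answer: 1000010101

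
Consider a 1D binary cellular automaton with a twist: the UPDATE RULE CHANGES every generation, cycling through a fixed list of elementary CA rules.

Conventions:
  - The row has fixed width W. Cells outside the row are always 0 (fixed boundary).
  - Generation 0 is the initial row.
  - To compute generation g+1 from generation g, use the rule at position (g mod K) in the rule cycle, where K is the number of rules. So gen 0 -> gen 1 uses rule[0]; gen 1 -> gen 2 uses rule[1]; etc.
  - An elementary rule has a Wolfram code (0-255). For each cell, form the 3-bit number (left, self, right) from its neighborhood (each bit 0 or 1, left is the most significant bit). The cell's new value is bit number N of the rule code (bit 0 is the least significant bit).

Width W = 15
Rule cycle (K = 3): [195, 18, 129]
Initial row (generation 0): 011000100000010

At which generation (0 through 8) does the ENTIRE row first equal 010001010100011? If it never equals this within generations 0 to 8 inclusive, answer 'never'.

Gen 0: 011000100000010
Gen 1 (rule 195): 101011001111100
Gen 2 (rule 18): 000000110000010
Gen 3 (rule 129): 111110000111000
Gen 4 (rule 195): 011110111011011
Gen 5 (rule 18): 100000000000000
Gen 6 (rule 129): 001111111111111
Gen 7 (rule 195): 110111111111111
Gen 8 (rule 18): 000000000000000

Answer: never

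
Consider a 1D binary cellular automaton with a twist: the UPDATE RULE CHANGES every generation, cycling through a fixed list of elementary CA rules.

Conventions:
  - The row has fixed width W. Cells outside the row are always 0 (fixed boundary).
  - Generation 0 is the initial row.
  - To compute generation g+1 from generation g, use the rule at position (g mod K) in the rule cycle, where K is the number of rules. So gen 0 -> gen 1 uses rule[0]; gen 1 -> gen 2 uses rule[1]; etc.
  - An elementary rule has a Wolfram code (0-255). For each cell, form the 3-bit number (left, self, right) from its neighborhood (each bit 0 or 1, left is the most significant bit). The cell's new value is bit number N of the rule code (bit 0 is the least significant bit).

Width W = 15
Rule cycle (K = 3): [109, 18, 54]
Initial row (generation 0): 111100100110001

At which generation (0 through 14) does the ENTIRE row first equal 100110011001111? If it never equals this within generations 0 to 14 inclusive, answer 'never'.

Answer: never

Derivation:
Gen 0: 111100100110001
Gen 1 (rule 109): 100100100110101
Gen 2 (rule 18): 011011011000000
Gen 3 (rule 54): 100100100100000
Gen 4 (rule 109): 100100100101111
Gen 5 (rule 18): 011011011000000
Gen 6 (rule 54): 100100100100000
Gen 7 (rule 109): 100100100101111
Gen 8 (rule 18): 011011011000000
Gen 9 (rule 54): 100100100100000
Gen 10 (rule 109): 100100100101111
Gen 11 (rule 18): 011011011000000
Gen 12 (rule 54): 100100100100000
Gen 13 (rule 109): 100100100101111
Gen 14 (rule 18): 011011011000000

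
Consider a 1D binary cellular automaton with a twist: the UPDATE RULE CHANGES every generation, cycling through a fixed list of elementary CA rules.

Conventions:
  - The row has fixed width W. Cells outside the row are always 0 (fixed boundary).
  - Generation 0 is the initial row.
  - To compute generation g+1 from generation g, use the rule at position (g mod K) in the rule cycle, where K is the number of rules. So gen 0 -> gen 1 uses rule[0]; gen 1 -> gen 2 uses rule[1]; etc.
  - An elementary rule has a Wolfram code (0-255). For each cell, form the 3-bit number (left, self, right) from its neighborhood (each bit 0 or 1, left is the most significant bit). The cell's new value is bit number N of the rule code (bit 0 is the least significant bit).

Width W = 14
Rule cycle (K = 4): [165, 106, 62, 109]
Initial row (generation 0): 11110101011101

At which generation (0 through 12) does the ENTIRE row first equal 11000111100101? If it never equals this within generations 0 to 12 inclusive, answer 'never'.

Gen 0: 11110101011101
Gen 1 (rule 165): 01101111101011
Gen 2 (rule 106): 11111000110111
Gen 3 (rule 62): 10000101101100
Gen 4 (rule 109): 10110111111101
Gen 5 (rule 165): 11001011111011
Gen 6 (rule 106): 11010110001111
Gen 7 (rule 62): 10111101011000
Gen 8 (rule 109): 11100111111011
Gen 9 (rule 165): 01000011110100
Gen 10 (rule 106): 10000110011000
Gen 11 (rule 62): 11001101110100
Gen 12 (rule 109): 11001111011101

Answer: never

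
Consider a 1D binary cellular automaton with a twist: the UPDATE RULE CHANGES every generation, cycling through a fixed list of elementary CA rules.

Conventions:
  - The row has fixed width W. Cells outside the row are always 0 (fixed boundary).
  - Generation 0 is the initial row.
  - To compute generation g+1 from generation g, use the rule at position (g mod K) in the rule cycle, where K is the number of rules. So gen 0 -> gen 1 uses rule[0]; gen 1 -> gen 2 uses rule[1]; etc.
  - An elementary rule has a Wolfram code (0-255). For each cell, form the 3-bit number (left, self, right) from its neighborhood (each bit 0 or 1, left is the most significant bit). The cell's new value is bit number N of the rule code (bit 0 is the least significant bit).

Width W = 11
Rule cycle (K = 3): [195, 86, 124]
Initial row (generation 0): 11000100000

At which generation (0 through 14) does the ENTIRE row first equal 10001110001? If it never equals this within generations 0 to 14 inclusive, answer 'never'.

Answer: 8

Derivation:
Gen 0: 11000100000
Gen 1 (rule 195): 01011001111
Gen 2 (rule 86): 11001110001
Gen 3 (rule 124): 11101011001
Gen 4 (rule 195): 01100001010
Gen 5 (rule 86): 10110011011
Gen 6 (rule 124): 11111011111
Gen 7 (rule 195): 01111001111
Gen 8 (rule 86): 10001110001
Gen 9 (rule 124): 11001011001
Gen 10 (rule 195): 01010001010
Gen 11 (rule 86): 11011011011
Gen 12 (rule 124): 11111111111
Gen 13 (rule 195): 01111111111
Gen 14 (rule 86): 10000000001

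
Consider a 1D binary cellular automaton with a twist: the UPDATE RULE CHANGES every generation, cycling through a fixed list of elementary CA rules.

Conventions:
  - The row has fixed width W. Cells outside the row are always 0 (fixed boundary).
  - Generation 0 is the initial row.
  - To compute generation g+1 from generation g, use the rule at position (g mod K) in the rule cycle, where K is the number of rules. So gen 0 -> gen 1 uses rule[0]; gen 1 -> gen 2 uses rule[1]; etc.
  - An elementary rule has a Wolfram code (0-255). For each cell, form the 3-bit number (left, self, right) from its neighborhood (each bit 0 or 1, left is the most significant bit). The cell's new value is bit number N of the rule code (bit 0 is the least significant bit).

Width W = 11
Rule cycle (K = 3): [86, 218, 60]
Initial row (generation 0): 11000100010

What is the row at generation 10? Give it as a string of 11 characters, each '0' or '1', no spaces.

Answer: 11101110110

Derivation:
Gen 0: 11000100010
Gen 1 (rule 86): 01101110111
Gen 2 (rule 218): 11101110111
Gen 3 (rule 60): 10011001100
Gen 4 (rule 86): 11101110110
Gen 5 (rule 218): 11101110111
Gen 6 (rule 60): 10011001100
Gen 7 (rule 86): 11101110110
Gen 8 (rule 218): 11101110111
Gen 9 (rule 60): 10011001100
Gen 10 (rule 86): 11101110110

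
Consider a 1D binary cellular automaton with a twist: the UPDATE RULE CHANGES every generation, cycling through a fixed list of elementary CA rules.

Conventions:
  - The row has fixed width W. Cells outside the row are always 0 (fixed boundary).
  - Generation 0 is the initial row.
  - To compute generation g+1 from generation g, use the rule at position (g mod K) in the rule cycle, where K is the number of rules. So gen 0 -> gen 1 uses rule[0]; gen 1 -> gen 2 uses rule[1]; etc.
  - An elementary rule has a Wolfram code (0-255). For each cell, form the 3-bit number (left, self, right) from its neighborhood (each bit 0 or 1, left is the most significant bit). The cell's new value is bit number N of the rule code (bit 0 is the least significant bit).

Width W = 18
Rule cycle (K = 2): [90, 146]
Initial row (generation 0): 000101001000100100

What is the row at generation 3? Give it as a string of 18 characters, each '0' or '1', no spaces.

Answer: 100000100000000010

Derivation:
Gen 0: 000101001000100100
Gen 1 (rule 90): 001000110101011010
Gen 2 (rule 146): 010101000000000001
Gen 3 (rule 90): 100000100000000010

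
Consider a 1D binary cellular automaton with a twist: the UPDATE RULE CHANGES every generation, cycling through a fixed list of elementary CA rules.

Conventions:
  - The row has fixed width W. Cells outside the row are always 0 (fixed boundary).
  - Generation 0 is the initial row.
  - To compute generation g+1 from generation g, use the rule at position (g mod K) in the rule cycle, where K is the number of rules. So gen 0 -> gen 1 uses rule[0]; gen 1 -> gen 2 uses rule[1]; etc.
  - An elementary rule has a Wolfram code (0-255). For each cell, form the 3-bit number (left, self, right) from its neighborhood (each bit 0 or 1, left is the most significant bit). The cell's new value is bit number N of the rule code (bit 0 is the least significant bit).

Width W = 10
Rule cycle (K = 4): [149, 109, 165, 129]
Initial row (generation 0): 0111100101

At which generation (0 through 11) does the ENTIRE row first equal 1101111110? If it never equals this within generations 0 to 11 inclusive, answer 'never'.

Answer: 3

Derivation:
Gen 0: 0111100101
Gen 1 (rule 149): 0011010101
Gen 2 (rule 109): 1011111111
Gen 3 (rule 165): 1101111110
Gen 4 (rule 129): 0000111100
Gen 5 (rule 149): 1110011011
Gen 6 (rule 109): 1010011111
Gen 7 (rule 165): 1110001110
Gen 8 (rule 129): 0100100100
Gen 9 (rule 149): 0110110111
Gen 10 (rule 109): 0111111101
Gen 11 (rule 165): 0011111011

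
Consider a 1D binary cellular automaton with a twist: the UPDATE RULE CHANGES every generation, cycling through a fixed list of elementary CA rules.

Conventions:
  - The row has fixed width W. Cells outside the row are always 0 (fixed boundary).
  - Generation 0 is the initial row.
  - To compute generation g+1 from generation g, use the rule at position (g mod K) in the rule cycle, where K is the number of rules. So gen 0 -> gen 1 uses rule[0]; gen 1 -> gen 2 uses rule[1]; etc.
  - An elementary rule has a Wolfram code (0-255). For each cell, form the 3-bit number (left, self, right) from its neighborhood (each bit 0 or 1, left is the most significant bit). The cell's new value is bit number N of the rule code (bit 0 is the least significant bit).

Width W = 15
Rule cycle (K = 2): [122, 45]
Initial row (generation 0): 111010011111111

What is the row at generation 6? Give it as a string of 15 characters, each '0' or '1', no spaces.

Answer: 111000100011110

Derivation:
Gen 0: 111010011111111
Gen 1 (rule 122): 101101110000001
Gen 2 (rule 45): 111011000111101
Gen 3 (rule 122): 101111101100110
Gen 4 (rule 45): 111000011000100
Gen 5 (rule 122): 101100111101010
Gen 6 (rule 45): 111000100011110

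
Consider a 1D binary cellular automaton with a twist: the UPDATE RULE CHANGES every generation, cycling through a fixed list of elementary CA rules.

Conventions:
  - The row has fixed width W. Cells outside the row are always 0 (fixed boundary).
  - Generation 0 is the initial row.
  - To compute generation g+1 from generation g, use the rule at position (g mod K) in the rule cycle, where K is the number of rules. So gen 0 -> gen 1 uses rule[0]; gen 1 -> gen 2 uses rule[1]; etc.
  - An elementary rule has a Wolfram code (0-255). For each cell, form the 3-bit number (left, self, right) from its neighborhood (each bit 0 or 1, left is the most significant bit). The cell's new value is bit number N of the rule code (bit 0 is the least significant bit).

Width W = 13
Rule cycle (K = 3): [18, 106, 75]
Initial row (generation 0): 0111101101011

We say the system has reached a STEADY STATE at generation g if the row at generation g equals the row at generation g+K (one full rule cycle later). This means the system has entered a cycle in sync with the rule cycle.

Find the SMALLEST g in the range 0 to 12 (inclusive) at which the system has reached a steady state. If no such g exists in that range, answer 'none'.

Answer: 2

Derivation:
Gen 0: 0111101101011
Gen 1 (rule 18): 1000000000000
Gen 2 (rule 106): 0000000000000
Gen 3 (rule 75): 1111111111111
Gen 4 (rule 18): 0000000000000
Gen 5 (rule 106): 0000000000000
Gen 6 (rule 75): 1111111111111
Gen 7 (rule 18): 0000000000000
Gen 8 (rule 106): 0000000000000
Gen 9 (rule 75): 1111111111111
Gen 10 (rule 18): 0000000000000
Gen 11 (rule 106): 0000000000000
Gen 12 (rule 75): 1111111111111
Gen 13 (rule 18): 0000000000000
Gen 14 (rule 106): 0000000000000
Gen 15 (rule 75): 1111111111111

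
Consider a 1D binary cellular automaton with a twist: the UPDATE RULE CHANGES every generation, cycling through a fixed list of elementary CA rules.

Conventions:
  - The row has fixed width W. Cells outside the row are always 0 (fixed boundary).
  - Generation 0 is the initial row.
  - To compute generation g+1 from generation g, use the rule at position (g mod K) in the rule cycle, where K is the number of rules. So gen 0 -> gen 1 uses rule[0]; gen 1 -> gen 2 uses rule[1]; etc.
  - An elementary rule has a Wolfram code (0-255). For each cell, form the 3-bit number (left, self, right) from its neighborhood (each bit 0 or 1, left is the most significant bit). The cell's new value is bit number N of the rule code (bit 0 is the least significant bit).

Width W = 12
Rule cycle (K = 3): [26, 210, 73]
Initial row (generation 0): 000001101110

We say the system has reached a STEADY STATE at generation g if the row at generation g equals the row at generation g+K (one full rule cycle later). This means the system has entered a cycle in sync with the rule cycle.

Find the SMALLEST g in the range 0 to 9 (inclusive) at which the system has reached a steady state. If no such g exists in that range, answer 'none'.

Gen 0: 000001101110
Gen 1 (rule 26): 000011001001
Gen 2 (rule 210): 000101110110
Gen 3 (rule 73): 110001010110
Gen 4 (rule 26): 101010000101
Gen 5 (rule 210): 000001001000
Gen 6 (rule 73): 111100000011
Gen 7 (rule 26): 100010000110
Gen 8 (rule 210): 010101001011
Gen 9 (rule 73): 000000000011
Gen 10 (rule 26): 000000000110
Gen 11 (rule 210): 000000001011
Gen 12 (rule 73): 111111100011

Answer: none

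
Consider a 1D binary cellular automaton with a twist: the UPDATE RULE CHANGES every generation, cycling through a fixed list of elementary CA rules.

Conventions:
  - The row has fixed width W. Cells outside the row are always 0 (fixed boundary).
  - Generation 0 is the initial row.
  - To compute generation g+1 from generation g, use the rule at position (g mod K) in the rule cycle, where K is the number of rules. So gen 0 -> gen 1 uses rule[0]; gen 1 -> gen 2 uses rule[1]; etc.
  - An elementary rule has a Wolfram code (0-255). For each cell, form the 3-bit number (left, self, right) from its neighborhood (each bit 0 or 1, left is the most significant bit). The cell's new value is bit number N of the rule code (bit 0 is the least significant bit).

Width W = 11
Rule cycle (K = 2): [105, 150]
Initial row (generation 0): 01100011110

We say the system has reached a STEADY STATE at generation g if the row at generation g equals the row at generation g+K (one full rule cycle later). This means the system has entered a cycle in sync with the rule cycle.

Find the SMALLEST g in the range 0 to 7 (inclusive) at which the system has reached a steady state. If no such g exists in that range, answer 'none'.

Gen 0: 01100011110
Gen 1 (rule 105): 01101010010
Gen 2 (rule 150): 10001011111
Gen 3 (rule 105): 00100110001
Gen 4 (rule 150): 01111001011
Gen 5 (rule 105): 01001000111
Gen 6 (rule 150): 11111101010
Gen 7 (rule 105): 10000110100
Gen 8 (rule 150): 11001000110
Gen 9 (rule 105): 11000010110

Answer: none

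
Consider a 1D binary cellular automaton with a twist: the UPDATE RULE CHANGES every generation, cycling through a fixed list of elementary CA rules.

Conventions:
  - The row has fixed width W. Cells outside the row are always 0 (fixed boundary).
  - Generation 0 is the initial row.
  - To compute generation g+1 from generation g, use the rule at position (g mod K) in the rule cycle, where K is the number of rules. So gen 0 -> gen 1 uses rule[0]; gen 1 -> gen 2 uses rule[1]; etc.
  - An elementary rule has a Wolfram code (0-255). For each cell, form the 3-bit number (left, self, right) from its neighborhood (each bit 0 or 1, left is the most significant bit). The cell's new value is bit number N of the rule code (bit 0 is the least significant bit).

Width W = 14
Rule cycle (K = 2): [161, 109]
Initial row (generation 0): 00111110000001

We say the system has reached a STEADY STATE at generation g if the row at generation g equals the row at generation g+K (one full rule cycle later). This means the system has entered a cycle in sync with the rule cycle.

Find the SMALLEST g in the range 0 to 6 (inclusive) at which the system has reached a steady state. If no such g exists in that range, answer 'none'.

Answer: none

Derivation:
Gen 0: 00111110000001
Gen 1 (rule 161): 10011100111100
Gen 2 (rule 109): 10010100100101
Gen 3 (rule 161): 00001000000010
Gen 4 (rule 109): 11101011111010
Gen 5 (rule 161): 01010101110100
Gen 6 (rule 109): 01111111011101
Gen 7 (rule 161): 00111110101010
Gen 8 (rule 109): 10100011111110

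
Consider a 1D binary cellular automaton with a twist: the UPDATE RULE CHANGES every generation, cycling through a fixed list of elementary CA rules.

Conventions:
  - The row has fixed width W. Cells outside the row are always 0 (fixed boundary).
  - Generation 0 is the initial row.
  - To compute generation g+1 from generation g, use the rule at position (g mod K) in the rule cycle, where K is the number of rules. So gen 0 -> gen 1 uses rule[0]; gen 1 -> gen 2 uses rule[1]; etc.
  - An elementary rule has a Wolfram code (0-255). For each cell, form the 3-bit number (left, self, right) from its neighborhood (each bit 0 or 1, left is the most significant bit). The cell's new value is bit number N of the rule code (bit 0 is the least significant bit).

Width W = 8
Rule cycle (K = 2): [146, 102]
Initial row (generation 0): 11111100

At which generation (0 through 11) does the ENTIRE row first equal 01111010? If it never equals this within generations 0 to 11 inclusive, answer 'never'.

Gen 0: 11111100
Gen 1 (rule 146): 01111010
Gen 2 (rule 102): 10001110
Gen 3 (rule 146): 01010101
Gen 4 (rule 102): 11111111
Gen 5 (rule 146): 01111110
Gen 6 (rule 102): 10000010
Gen 7 (rule 146): 01000101
Gen 8 (rule 102): 11001111
Gen 9 (rule 146): 00110110
Gen 10 (rule 102): 01011010
Gen 11 (rule 146): 10000001

Answer: 1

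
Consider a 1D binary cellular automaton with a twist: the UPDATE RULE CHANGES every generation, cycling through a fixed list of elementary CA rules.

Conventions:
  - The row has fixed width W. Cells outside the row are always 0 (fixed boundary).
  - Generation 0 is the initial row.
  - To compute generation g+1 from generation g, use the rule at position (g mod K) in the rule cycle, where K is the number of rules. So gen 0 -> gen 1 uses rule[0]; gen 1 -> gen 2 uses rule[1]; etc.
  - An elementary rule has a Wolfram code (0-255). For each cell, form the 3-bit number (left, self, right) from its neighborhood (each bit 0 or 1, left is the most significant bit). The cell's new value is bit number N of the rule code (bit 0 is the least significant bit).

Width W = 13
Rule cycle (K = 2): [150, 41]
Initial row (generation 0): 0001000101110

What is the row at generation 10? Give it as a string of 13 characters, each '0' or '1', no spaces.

Gen 0: 0001000101110
Gen 1 (rule 150): 0011101100101
Gen 2 (rule 41): 1010011000010
Gen 3 (rule 150): 1011100100111
Gen 4 (rule 41): 0110000000100
Gen 5 (rule 150): 1001000001110
Gen 6 (rule 41): 0000011101000
Gen 7 (rule 150): 0000101001100
Gen 8 (rule 41): 1110010001001
Gen 9 (rule 150): 0101111011111
Gen 10 (rule 41): 0011000110000

Answer: 0011000110000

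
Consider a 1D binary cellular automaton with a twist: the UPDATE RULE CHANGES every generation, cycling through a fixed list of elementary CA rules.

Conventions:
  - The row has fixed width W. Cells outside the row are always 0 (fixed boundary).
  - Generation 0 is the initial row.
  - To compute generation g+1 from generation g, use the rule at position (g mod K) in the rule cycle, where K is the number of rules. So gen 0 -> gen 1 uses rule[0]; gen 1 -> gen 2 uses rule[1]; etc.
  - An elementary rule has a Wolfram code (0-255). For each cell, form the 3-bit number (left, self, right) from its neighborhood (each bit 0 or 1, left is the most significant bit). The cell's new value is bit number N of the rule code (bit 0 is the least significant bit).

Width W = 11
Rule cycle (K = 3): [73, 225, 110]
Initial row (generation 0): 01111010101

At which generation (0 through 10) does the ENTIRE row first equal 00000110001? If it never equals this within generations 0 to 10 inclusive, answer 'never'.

Gen 0: 01111010101
Gen 1 (rule 73): 01001000000
Gen 2 (rule 225): 00000011111
Gen 3 (rule 110): 00000110001
Gen 4 (rule 73): 11110110100
Gen 5 (rule 225): 01111011001
Gen 6 (rule 110): 11001111011
Gen 7 (rule 73): 11001001011
Gen 8 (rule 225): 01000000101
Gen 9 (rule 110): 11000001111
Gen 10 (rule 73): 11011101001

Answer: 3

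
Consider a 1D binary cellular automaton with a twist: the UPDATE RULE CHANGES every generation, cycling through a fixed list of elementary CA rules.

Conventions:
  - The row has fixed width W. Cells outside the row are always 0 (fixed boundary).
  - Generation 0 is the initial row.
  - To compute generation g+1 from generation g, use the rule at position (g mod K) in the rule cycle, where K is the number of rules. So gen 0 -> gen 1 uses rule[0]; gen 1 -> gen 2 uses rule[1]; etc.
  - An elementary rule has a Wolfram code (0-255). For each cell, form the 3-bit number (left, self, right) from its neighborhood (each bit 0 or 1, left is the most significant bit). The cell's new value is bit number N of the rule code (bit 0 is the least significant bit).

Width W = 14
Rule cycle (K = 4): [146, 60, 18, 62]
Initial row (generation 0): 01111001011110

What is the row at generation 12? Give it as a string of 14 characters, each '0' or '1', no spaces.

Gen 0: 01111001011110
Gen 1 (rule 146): 10110110001101
Gen 2 (rule 60): 11101101001011
Gen 3 (rule 18): 00000000110000
Gen 4 (rule 62): 00000001101000
Gen 5 (rule 146): 00000010000100
Gen 6 (rule 60): 00000011000110
Gen 7 (rule 18): 00000100101001
Gen 8 (rule 62): 00001111111111
Gen 9 (rule 146): 00010111111110
Gen 10 (rule 60): 00011100000001
Gen 11 (rule 18): 00100010000010
Gen 12 (rule 62): 01110111000111

Answer: 01110111000111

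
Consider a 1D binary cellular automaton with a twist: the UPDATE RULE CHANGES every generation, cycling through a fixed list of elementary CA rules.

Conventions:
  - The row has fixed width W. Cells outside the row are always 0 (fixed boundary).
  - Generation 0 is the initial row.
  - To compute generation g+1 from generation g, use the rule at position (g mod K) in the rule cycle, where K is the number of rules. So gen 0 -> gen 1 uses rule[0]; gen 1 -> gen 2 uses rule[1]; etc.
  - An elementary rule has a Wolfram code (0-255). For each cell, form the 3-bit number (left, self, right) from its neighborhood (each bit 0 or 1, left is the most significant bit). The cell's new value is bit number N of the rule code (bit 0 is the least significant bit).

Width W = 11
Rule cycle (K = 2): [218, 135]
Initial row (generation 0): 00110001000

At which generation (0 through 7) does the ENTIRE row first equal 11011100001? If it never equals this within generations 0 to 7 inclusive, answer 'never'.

Gen 0: 00110001000
Gen 1 (rule 218): 01111010100
Gen 2 (rule 135): 10110010101
Gen 3 (rule 218): 00111100000
Gen 4 (rule 135): 11011001111
Gen 5 (rule 218): 11011111111
Gen 6 (rule 135): 00001111110
Gen 7 (rule 218): 00011111111

Answer: never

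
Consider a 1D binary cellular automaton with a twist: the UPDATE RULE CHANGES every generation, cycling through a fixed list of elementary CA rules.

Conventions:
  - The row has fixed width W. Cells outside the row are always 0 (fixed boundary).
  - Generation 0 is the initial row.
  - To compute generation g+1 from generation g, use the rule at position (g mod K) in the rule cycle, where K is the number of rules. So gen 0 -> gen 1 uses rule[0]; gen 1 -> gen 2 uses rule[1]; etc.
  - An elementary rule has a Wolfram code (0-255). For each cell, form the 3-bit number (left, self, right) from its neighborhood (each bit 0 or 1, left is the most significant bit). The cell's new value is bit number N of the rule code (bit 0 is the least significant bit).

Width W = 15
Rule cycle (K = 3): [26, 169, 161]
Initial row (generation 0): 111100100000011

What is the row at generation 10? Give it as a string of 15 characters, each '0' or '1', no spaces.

Gen 0: 111100100000011
Gen 1 (rule 26): 100011010000110
Gen 2 (rule 169): 001010100110100
Gen 3 (rule 161): 100101000001001
Gen 4 (rule 26): 011000100010110
Gen 5 (rule 169): 010010001001100
Gen 6 (rule 161): 000000100000001
Gen 7 (rule 26): 000001010000010
Gen 8 (rule 169): 111100100111000
Gen 9 (rule 161): 011000000010011
Gen 10 (rule 26): 110100000101110

Answer: 110100000101110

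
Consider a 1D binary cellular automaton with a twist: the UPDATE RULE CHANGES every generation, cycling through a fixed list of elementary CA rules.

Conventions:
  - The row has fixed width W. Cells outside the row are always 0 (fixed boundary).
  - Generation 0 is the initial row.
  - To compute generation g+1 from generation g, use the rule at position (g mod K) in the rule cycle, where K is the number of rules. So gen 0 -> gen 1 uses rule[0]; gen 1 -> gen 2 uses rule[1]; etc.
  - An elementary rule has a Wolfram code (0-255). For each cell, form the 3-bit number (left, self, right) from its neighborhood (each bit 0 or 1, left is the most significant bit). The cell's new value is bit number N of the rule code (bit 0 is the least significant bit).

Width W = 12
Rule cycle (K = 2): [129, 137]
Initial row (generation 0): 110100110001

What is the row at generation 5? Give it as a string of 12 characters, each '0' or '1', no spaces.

Gen 0: 110100110001
Gen 1 (rule 129): 000000000100
Gen 2 (rule 137): 111111110001
Gen 3 (rule 129): 011111100100
Gen 4 (rule 137): 011111000001
Gen 5 (rule 129): 001110011100

Answer: 001110011100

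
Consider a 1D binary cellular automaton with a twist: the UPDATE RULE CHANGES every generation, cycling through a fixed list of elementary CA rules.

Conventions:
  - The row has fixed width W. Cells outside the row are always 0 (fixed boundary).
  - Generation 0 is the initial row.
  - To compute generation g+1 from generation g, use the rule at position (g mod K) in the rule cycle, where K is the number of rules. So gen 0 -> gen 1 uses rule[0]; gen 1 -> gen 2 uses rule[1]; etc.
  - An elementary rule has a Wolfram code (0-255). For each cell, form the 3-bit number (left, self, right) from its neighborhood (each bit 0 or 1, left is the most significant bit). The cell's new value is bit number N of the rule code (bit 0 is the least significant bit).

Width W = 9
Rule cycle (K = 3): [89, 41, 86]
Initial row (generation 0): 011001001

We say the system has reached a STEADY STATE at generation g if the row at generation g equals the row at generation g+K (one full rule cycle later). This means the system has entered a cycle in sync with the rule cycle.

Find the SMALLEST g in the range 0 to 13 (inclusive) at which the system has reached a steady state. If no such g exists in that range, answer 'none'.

Gen 0: 011001001
Gen 1 (rule 89): 011100100
Gen 2 (rule 41): 010000001
Gen 3 (rule 86): 111000011
Gen 4 (rule 89): 101111011
Gen 5 (rule 41): 011000110
Gen 6 (rule 86): 101101011
Gen 7 (rule 89): 001100011
Gen 8 (rule 41): 101001010
Gen 9 (rule 86): 101111011
Gen 10 (rule 89): 001001011
Gen 11 (rule 41): 100000110
Gen 12 (rule 86): 110001011
Gen 13 (rule 89): 111100011
Gen 14 (rule 41): 100001010
Gen 15 (rule 86): 110011011
Gen 16 (rule 89): 111011011

Answer: none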